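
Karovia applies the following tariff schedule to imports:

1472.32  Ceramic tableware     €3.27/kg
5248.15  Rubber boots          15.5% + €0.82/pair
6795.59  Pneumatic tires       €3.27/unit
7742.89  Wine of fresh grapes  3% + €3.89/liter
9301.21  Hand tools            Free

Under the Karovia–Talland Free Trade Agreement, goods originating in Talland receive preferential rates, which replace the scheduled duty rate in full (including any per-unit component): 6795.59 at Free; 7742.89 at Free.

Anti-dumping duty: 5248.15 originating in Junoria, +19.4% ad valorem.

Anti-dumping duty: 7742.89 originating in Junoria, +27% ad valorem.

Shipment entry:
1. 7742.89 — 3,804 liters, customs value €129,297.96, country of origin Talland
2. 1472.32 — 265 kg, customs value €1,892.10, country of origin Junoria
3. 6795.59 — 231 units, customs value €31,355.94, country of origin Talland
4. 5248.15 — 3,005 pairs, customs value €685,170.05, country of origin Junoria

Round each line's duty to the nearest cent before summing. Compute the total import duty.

€242,455.00

Line 1 (7742.89, Talland, 3,804 liters, €129,297.96):
Base rate for 7742.89 is 3% + €3.89/liter.
Origin Talland qualifies under the Karovia–Talland agreement and 7742.89 is covered: preferential rate Free applies instead.
The additional-duty order on 7742.89 targets Junoria, not Talland; it does not apply.
Duty = €129,297.96 × 0% = €0.00.
Line 2 (1472.32, Junoria, 265 kg, €1,892.10):
Base rate for 1472.32 is €3.27/kg.
Duty = 265 × €3.27 = €866.55.
Line 3 (6795.59, Talland, 231 units, €31,355.94):
Base rate for 6795.59 is €3.27/unit.
Origin Talland qualifies under the Karovia–Talland agreement and 6795.59 is covered: preferential rate Free applies instead.
Duty = €31,355.94 × 0% = €0.00.
Line 4 (5248.15, Junoria, 3,005 pairs, €685,170.05):
Base rate for 5248.15 is 15.5% + €0.82/pair.
Additional duty on 5248.15 from Junoria: +19.4%. Applied ad valorem rate: 15.5% + 19.4% = 34.9%.
Duty = €685,170.05 × 34.9% + 3,005 × €0.82 = €241,588.45.
Total = €0.00 + €866.55 + €0.00 + €241,588.45 = €242,455.00.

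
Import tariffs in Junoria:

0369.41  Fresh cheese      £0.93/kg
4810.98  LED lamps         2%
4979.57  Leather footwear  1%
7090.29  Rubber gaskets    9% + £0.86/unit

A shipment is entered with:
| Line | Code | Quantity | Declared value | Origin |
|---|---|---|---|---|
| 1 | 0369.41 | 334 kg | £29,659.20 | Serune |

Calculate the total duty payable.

Line 1 (0369.41, Serune, 334 kg, £29,659.20):
Base rate for 0369.41 is £0.93/kg.
Duty = 334 × £0.93 = £310.62.

£310.62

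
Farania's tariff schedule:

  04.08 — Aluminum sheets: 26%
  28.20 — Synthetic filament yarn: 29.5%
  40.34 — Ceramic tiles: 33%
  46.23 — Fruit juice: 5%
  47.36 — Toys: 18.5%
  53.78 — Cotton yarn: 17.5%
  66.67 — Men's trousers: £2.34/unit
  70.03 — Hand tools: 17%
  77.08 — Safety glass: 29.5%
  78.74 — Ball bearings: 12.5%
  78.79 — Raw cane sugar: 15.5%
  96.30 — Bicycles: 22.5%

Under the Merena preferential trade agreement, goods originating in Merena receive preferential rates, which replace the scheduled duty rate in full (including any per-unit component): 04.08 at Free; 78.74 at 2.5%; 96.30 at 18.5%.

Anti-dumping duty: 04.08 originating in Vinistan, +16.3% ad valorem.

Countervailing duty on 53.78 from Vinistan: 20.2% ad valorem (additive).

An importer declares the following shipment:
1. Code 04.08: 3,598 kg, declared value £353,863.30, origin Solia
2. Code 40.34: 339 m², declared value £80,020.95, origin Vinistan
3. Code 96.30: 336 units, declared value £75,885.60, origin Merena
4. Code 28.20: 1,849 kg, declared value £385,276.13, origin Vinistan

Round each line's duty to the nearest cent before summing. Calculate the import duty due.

Line 1 (04.08, Solia, 3,598 kg, £353,863.30):
Base rate for 04.08 is 26%.
04.08 has an FTA preferential rate, but origin Solia is not Merena; base rate stands.
The additional-duty order on 04.08 targets Vinistan, not Solia; it does not apply.
Duty = £353,863.30 × 26% = £92,004.46.
Line 2 (40.34, Vinistan, 339 m², £80,020.95):
Base rate for 40.34 is 33%.
Duty = £80,020.95 × 33% = £26,406.91.
Line 3 (96.30, Merena, 336 units, £75,885.60):
Base rate for 96.30 is 22.5%.
Origin Merena qualifies under the Farania–Merena agreement and 96.30 is covered: preferential rate 18.5% applies instead.
Duty = £75,885.60 × 18.5% = £14,038.84.
Line 4 (28.20, Vinistan, 1,849 kg, £385,276.13):
Base rate for 28.20 is 29.5%.
Duty = £385,276.13 × 29.5% = £113,656.46.
Total = £92,004.46 + £26,406.91 + £14,038.84 + £113,656.46 = £246,106.67.

£246,106.67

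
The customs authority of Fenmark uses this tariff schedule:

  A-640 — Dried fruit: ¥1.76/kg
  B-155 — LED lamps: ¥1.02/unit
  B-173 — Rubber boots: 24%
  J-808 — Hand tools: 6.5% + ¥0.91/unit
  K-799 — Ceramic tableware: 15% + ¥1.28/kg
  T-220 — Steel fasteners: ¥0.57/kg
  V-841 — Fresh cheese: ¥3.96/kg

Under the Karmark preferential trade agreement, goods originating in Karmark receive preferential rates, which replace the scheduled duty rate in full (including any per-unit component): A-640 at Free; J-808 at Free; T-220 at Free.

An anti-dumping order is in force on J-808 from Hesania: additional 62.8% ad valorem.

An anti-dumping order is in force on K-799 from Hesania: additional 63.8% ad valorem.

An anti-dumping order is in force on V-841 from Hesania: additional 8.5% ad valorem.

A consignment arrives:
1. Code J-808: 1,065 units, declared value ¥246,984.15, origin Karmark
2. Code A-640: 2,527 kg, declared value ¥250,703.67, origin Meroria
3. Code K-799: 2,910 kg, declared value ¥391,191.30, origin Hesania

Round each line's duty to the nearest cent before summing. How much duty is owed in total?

¥316,431.06

Line 1 (J-808, Karmark, 1,065 units, ¥246,984.15):
Base rate for J-808 is 6.5% + ¥0.91/unit.
Origin Karmark qualifies under the Fenmark–Karmark agreement and J-808 is covered: preferential rate Free applies instead.
The additional-duty order on J-808 targets Hesania, not Karmark; it does not apply.
Duty = ¥246,984.15 × 0% = ¥0.00.
Line 2 (A-640, Meroria, 2,527 kg, ¥250,703.67):
Base rate for A-640 is ¥1.76/kg.
A-640 has an FTA preferential rate, but origin Meroria is not Karmark; base rate stands.
Duty = 2,527 × ¥1.76 = ¥4,447.52.
Line 3 (K-799, Hesania, 2,910 kg, ¥391,191.30):
Base rate for K-799 is 15% + ¥1.28/kg.
Additional duty on K-799 from Hesania: +63.8%. Applied ad valorem rate: 15% + 63.8% = 78.8%.
Duty = ¥391,191.30 × 78.8% + 2,910 × ¥1.28 = ¥311,983.54.
Total = ¥0.00 + ¥4,447.52 + ¥311,983.54 = ¥316,431.06.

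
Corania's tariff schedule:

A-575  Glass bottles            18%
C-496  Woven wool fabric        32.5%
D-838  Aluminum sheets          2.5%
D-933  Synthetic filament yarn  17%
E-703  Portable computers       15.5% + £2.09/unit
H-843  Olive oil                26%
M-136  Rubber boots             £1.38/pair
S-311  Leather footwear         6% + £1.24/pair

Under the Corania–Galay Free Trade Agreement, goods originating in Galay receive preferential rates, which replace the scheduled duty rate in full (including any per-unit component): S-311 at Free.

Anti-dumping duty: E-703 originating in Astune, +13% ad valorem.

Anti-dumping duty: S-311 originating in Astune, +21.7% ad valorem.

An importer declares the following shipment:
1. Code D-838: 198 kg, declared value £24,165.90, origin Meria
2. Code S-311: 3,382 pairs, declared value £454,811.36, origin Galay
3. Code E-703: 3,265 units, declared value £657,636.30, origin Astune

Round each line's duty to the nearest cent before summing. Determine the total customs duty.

Line 1 (D-838, Meria, 198 kg, £24,165.90):
Base rate for D-838 is 2.5%.
Duty = £24,165.90 × 2.5% = £604.15.
Line 2 (S-311, Galay, 3,382 pairs, £454,811.36):
Base rate for S-311 is 6% + £1.24/pair.
Origin Galay qualifies under the Corania–Galay agreement and S-311 is covered: preferential rate Free applies instead.
The additional-duty order on S-311 targets Astune, not Galay; it does not apply.
Duty = £454,811.36 × 0% = £0.00.
Line 3 (E-703, Astune, 3,265 units, £657,636.30):
Base rate for E-703 is 15.5% + £2.09/unit.
Additional duty on E-703 from Astune: +13%. Applied ad valorem rate: 15.5% + 13% = 28.5%.
Duty = £657,636.30 × 28.5% + 3,265 × £2.09 = £194,250.20.
Total = £604.15 + £0.00 + £194,250.20 = £194,854.35.

£194,854.35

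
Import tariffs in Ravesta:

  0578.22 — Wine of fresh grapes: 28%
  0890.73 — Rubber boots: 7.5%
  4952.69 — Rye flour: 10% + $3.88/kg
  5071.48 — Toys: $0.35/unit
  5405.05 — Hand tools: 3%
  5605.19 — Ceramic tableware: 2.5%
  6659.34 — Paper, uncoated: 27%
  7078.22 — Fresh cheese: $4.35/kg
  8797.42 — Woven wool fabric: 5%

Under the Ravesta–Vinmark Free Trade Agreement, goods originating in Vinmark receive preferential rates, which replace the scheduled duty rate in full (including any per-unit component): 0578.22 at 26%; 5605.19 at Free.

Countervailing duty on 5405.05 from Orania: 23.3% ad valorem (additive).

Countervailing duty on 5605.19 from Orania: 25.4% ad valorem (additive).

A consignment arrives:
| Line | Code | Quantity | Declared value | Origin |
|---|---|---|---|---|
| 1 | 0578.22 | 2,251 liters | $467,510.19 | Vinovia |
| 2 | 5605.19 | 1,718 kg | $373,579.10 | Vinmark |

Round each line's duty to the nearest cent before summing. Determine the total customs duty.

$130,902.85

Line 1 (0578.22, Vinovia, 2,251 liters, $467,510.19):
Base rate for 0578.22 is 28%.
0578.22 has an FTA preferential rate, but origin Vinovia is not Vinmark; base rate stands.
Duty = $467,510.19 × 28% = $130,902.85.
Line 2 (5605.19, Vinmark, 1,718 kg, $373,579.10):
Base rate for 5605.19 is 2.5%.
Origin Vinmark qualifies under the Ravesta–Vinmark agreement and 5605.19 is covered: preferential rate Free applies instead.
The additional-duty order on 5605.19 targets Orania, not Vinmark; it does not apply.
Duty = $373,579.10 × 0% = $0.00.
Total = $130,902.85 + $0.00 = $130,902.85.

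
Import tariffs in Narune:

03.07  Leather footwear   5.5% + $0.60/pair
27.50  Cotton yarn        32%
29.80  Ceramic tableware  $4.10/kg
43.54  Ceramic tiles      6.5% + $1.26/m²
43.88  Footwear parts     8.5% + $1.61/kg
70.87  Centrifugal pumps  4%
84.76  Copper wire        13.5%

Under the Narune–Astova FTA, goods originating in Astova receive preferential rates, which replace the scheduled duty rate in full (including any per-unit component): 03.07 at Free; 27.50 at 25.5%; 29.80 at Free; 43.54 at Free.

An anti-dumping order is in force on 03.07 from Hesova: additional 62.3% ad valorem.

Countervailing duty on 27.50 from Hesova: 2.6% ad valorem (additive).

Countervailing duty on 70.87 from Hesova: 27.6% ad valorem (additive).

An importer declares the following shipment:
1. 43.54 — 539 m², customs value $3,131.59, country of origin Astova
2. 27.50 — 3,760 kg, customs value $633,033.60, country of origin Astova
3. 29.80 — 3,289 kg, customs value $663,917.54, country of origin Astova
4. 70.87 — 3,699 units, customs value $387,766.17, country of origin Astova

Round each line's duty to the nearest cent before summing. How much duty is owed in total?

Line 1 (43.54, Astova, 539 m², $3,131.59):
Base rate for 43.54 is 6.5% + $1.26/m².
Origin Astova qualifies under the Narune–Astova agreement and 43.54 is covered: preferential rate Free applies instead.
Duty = $3,131.59 × 0% = $0.00.
Line 2 (27.50, Astova, 3,760 kg, $633,033.60):
Base rate for 27.50 is 32%.
Origin Astova qualifies under the Narune–Astova agreement and 27.50 is covered: preferential rate 25.5% applies instead.
The additional-duty order on 27.50 targets Hesova, not Astova; it does not apply.
Duty = $633,033.60 × 25.5% = $161,423.57.
Line 3 (29.80, Astova, 3,289 kg, $663,917.54):
Base rate for 29.80 is $4.10/kg.
Origin Astova qualifies under the Narune–Astova agreement and 29.80 is covered: preferential rate Free applies instead.
Duty = $663,917.54 × 0% = $0.00.
Line 4 (70.87, Astova, 3,699 units, $387,766.17):
Base rate for 70.87 is 4%.
Origin Astova is the FTA partner but 70.87 is not on the preference list; base rate stands.
The additional-duty order on 70.87 targets Hesova, not Astova; it does not apply.
Duty = $387,766.17 × 4% = $15,510.65.
Total = $0.00 + $161,423.57 + $0.00 + $15,510.65 = $176,934.22.

$176,934.22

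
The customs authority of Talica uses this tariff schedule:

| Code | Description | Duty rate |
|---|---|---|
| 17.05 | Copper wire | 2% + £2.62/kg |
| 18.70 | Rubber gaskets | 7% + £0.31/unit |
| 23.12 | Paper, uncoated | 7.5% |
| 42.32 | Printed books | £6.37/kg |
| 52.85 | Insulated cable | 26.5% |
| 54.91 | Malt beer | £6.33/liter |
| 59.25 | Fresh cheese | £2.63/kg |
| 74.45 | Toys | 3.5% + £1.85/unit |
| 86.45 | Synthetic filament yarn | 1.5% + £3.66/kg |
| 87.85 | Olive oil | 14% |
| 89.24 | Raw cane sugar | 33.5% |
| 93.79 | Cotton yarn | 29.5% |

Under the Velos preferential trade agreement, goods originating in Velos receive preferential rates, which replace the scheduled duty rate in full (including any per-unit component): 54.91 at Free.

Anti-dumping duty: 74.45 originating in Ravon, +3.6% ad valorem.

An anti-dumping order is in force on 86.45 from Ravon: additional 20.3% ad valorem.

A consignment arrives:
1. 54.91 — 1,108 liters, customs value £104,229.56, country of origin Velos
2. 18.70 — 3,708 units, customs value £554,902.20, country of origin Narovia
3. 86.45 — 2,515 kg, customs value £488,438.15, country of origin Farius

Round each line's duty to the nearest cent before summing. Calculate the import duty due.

£56,524.10

Line 1 (54.91, Velos, 1,108 liters, £104,229.56):
Base rate for 54.91 is £6.33/liter.
Origin Velos qualifies under the Talica–Velos agreement and 54.91 is covered: preferential rate Free applies instead.
Duty = £104,229.56 × 0% = £0.00.
Line 2 (18.70, Narovia, 3,708 units, £554,902.20):
Base rate for 18.70 is 7% + £0.31/unit.
Duty = £554,902.20 × 7% + 3,708 × £0.31 = £39,992.63.
Line 3 (86.45, Farius, 2,515 kg, £488,438.15):
Base rate for 86.45 is 1.5% + £3.66/kg.
The additional-duty order on 86.45 targets Ravon, not Farius; it does not apply.
Duty = £488,438.15 × 1.5% + 2,515 × £3.66 = £16,531.47.
Total = £0.00 + £39,992.63 + £16,531.47 = £56,524.10.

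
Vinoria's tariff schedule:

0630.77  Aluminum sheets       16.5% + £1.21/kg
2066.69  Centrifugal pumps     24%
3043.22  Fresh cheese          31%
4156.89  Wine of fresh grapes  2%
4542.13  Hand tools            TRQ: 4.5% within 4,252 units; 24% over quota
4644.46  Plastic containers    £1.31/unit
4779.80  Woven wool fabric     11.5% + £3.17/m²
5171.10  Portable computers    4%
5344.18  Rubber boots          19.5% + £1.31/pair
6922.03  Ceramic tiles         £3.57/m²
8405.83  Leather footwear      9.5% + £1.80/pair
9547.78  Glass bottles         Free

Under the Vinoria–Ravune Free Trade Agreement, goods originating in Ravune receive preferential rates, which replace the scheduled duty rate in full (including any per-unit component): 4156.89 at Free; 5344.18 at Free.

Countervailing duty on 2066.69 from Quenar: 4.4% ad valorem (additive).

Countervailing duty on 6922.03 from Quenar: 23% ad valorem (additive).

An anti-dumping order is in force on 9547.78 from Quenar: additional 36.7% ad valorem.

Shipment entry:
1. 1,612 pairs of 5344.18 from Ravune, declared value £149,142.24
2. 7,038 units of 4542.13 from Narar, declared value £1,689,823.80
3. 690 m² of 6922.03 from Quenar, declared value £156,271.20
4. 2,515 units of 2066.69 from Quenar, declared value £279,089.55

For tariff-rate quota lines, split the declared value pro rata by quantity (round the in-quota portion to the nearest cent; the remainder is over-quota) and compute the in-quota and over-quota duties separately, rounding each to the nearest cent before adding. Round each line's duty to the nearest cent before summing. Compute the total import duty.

Line 1 (5344.18, Ravune, 1,612 pairs, £149,142.24):
Base rate for 5344.18 is 19.5% + £1.31/pair.
Origin Ravune qualifies under the Vinoria–Ravune agreement and 5344.18 is covered: preferential rate Free applies instead.
Duty = £149,142.24 × 0% = £0.00.
Line 2 (4542.13, Narar, 7,038 units, £1,689,823.80):
Code 4542.13 is under a tariff-rate quota (threshold 4,252 units). In-quota: 4,252 units at 4.5%; over-quota: 2,786 units at 24%.
Pro-rata value split: in-quota = £1,689,823.80 × 4,252/7,038 = £1,020,905.20; over-quota = £1,689,823.80 − £1,020,905.20 = £668,918.60.
In-quota duty = £1,020,905.20 × 4.5% = £45,940.73. Over-quota duty = £668,918.60 × 24% = £160,540.46.
Line duty = £45,940.73 + £160,540.46 = £206,481.19.
Line 3 (6922.03, Quenar, 690 m², £156,271.20):
Base rate for 6922.03 is £3.57/m².
Additional duty on 6922.03 from Quenar: +23% ad valorem. Applied ad valorem rate = 23%.
Duty = £156,271.20 × 23% + 690 × £3.57 = £38,405.68.
Line 4 (2066.69, Quenar, 2,515 units, £279,089.55):
Base rate for 2066.69 is 24%.
Additional duty on 2066.69 from Quenar: +4.4%. Applied ad valorem rate: 24% + 4.4% = 28.4%.
Duty = £279,089.55 × 28.4% = £79,261.43.
Total = £0.00 + £206,481.19 + £38,405.68 + £79,261.43 = £324,148.30.

£324,148.30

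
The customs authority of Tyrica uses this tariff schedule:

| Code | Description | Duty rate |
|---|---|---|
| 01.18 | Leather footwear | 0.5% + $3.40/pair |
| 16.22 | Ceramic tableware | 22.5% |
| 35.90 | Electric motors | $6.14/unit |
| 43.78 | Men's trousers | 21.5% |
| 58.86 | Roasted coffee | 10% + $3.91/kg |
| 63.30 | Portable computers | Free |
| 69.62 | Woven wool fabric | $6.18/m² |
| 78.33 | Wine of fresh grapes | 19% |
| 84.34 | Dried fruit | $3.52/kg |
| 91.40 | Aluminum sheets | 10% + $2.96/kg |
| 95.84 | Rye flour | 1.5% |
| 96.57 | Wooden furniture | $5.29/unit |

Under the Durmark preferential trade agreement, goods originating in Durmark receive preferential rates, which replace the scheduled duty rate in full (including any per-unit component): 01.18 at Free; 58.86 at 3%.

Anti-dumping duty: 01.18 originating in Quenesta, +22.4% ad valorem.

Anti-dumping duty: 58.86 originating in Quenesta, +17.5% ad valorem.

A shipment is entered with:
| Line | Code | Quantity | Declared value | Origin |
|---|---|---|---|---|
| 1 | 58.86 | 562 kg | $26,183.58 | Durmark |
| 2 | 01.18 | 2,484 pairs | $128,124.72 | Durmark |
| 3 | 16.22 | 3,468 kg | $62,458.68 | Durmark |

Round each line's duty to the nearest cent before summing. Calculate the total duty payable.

Line 1 (58.86, Durmark, 562 kg, $26,183.58):
Base rate for 58.86 is 10% + $3.91/kg.
Origin Durmark qualifies under the Tyrica–Durmark agreement and 58.86 is covered: preferential rate 3% applies instead.
The additional-duty order on 58.86 targets Quenesta, not Durmark; it does not apply.
Duty = $26,183.58 × 3% = $785.51.
Line 2 (01.18, Durmark, 2,484 pairs, $128,124.72):
Base rate for 01.18 is 0.5% + $3.40/pair.
Origin Durmark qualifies under the Tyrica–Durmark agreement and 01.18 is covered: preferential rate Free applies instead.
The additional-duty order on 01.18 targets Quenesta, not Durmark; it does not apply.
Duty = $128,124.72 × 0% = $0.00.
Line 3 (16.22, Durmark, 3,468 kg, $62,458.68):
Base rate for 16.22 is 22.5%.
Origin Durmark is the FTA partner but 16.22 is not on the preference list; base rate stands.
Duty = $62,458.68 × 22.5% = $14,053.20.
Total = $785.51 + $0.00 + $14,053.20 = $14,838.71.

$14,838.71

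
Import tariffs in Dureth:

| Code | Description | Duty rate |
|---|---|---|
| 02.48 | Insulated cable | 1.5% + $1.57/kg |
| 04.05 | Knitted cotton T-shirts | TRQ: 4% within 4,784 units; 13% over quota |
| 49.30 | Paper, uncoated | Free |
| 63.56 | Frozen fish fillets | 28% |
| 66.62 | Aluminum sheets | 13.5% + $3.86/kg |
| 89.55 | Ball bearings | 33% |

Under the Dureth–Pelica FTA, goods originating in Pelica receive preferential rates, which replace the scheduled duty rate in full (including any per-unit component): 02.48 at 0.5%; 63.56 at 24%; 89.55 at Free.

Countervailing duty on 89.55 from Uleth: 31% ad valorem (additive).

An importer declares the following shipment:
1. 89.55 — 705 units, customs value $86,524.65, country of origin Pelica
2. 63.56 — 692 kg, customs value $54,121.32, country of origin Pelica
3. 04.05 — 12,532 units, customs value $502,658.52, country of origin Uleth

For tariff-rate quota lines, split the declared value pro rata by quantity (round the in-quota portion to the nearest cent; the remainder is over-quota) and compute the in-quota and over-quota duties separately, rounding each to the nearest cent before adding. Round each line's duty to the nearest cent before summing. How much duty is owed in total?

$61,064.97

Line 1 (89.55, Pelica, 705 units, $86,524.65):
Base rate for 89.55 is 33%.
Origin Pelica qualifies under the Dureth–Pelica agreement and 89.55 is covered: preferential rate Free applies instead.
The additional-duty order on 89.55 targets Uleth, not Pelica; it does not apply.
Duty = $86,524.65 × 0% = $0.00.
Line 2 (63.56, Pelica, 692 kg, $54,121.32):
Base rate for 63.56 is 28%.
Origin Pelica qualifies under the Dureth–Pelica agreement and 63.56 is covered: preferential rate 24% applies instead.
Duty = $54,121.32 × 24% = $12,989.12.
Line 3 (04.05, Uleth, 12,532 units, $502,658.52):
Code 04.05 is under a tariff-rate quota (threshold 4,784 units). In-quota: 4,784 units at 4%; over-quota: 7,748 units at 13%.
Pro-rata value split: in-quota = $502,658.52 × 4,784/12,532 = $191,886.24; over-quota = $502,658.52 − $191,886.24 = $310,772.28.
In-quota duty = $191,886.24 × 4% = $7,675.45. Over-quota duty = $310,772.28 × 13% = $40,400.40.
Line duty = $7,675.45 + $40,400.40 = $48,075.85.
Total = $0.00 + $12,989.12 + $48,075.85 = $61,064.97.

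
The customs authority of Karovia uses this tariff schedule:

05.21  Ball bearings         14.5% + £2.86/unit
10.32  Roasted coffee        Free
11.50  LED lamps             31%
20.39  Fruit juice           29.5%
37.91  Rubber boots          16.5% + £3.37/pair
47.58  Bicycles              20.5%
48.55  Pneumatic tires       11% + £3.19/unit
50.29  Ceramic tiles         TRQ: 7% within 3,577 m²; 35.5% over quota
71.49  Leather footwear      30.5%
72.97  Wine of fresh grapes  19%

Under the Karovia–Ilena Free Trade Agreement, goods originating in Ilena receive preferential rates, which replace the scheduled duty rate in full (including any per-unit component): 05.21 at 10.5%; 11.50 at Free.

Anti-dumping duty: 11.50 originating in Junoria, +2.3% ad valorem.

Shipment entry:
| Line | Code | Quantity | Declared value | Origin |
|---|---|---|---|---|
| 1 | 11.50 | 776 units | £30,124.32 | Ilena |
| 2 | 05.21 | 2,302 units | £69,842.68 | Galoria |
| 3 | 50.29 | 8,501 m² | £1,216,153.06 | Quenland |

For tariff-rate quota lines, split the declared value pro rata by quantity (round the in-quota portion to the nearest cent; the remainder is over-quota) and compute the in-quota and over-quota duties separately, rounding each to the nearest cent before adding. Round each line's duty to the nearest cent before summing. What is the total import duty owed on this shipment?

£302,603.44

Line 1 (11.50, Ilena, 776 units, £30,124.32):
Base rate for 11.50 is 31%.
Origin Ilena qualifies under the Karovia–Ilena agreement and 11.50 is covered: preferential rate Free applies instead.
The additional-duty order on 11.50 targets Junoria, not Ilena; it does not apply.
Duty = £30,124.32 × 0% = £0.00.
Line 2 (05.21, Galoria, 2,302 units, £69,842.68):
Base rate for 05.21 is 14.5% + £2.86/unit.
05.21 has an FTA preferential rate, but origin Galoria is not Ilena; base rate stands.
Duty = £69,842.68 × 14.5% + 2,302 × £2.86 = £16,710.91.
Line 3 (50.29, Quenland, 8,501 m², £1,216,153.06):
Code 50.29 is under a tariff-rate quota (threshold 3,577 m²). In-quota: 3,577 m² at 7%; over-quota: 4,924 m² at 35.5%.
Pro-rata value split: in-quota = £1,216,153.06 × 3,577/8,501 = £511,725.62; over-quota = £1,216,153.06 − £511,725.62 = £704,427.44.
In-quota duty = £511,725.62 × 7% = £35,820.79. Over-quota duty = £704,427.44 × 35.5% = £250,071.74.
Line duty = £35,820.79 + £250,071.74 = £285,892.53.
Total = £0.00 + £16,710.91 + £285,892.53 = £302,603.44.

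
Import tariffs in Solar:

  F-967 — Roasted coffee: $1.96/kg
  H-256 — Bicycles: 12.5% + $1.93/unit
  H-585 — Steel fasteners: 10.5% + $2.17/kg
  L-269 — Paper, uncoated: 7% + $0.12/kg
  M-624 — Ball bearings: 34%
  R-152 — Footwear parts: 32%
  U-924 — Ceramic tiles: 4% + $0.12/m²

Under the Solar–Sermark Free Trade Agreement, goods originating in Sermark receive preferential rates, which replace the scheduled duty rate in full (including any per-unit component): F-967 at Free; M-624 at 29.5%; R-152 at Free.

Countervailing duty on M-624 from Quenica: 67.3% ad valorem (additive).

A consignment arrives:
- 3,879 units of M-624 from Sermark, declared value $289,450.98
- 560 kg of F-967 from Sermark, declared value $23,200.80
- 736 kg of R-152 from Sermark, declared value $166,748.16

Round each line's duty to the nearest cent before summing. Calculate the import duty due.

Line 1 (M-624, Sermark, 3,879 units, $289,450.98):
Base rate for M-624 is 34%.
Origin Sermark qualifies under the Solar–Sermark agreement and M-624 is covered: preferential rate 29.5% applies instead.
The additional-duty order on M-624 targets Quenica, not Sermark; it does not apply.
Duty = $289,450.98 × 29.5% = $85,388.04.
Line 2 (F-967, Sermark, 560 kg, $23,200.80):
Base rate for F-967 is $1.96/kg.
Origin Sermark qualifies under the Solar–Sermark agreement and F-967 is covered: preferential rate Free applies instead.
Duty = $23,200.80 × 0% = $0.00.
Line 3 (R-152, Sermark, 736 kg, $166,748.16):
Base rate for R-152 is 32%.
Origin Sermark qualifies under the Solar–Sermark agreement and R-152 is covered: preferential rate Free applies instead.
Duty = $166,748.16 × 0% = $0.00.
Total = $85,388.04 + $0.00 + $0.00 = $85,388.04.

$85,388.04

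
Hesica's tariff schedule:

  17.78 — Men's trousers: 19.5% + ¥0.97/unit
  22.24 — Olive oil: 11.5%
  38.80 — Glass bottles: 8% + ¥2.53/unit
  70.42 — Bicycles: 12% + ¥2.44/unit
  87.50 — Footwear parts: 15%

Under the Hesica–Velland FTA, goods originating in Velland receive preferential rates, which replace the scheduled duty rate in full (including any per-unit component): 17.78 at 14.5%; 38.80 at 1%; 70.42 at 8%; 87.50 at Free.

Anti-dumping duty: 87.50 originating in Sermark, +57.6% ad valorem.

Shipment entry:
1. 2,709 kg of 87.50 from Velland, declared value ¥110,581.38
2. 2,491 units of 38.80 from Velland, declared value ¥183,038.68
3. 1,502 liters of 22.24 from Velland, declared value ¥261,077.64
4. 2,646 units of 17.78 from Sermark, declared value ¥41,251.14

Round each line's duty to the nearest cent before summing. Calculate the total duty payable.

Line 1 (87.50, Velland, 2,709 kg, ¥110,581.38):
Base rate for 87.50 is 15%.
Origin Velland qualifies under the Hesica–Velland agreement and 87.50 is covered: preferential rate Free applies instead.
The additional-duty order on 87.50 targets Sermark, not Velland; it does not apply.
Duty = ¥110,581.38 × 0% = ¥0.00.
Line 2 (38.80, Velland, 2,491 units, ¥183,038.68):
Base rate for 38.80 is 8% + ¥2.53/unit.
Origin Velland qualifies under the Hesica–Velland agreement and 38.80 is covered: preferential rate 1% applies instead.
Duty = ¥183,038.68 × 1% = ¥1,830.39.
Line 3 (22.24, Velland, 1,502 liters, ¥261,077.64):
Base rate for 22.24 is 11.5%.
Origin Velland is the FTA partner but 22.24 is not on the preference list; base rate stands.
Duty = ¥261,077.64 × 11.5% = ¥30,023.93.
Line 4 (17.78, Sermark, 2,646 units, ¥41,251.14):
Base rate for 17.78 is 19.5% + ¥0.97/unit.
17.78 has an FTA preferential rate, but origin Sermark is not Velland; base rate stands.
Duty = ¥41,251.14 × 19.5% + 2,646 × ¥0.97 = ¥10,610.59.
Total = ¥0.00 + ¥1,830.39 + ¥30,023.93 + ¥10,610.59 = ¥42,464.91.

¥42,464.91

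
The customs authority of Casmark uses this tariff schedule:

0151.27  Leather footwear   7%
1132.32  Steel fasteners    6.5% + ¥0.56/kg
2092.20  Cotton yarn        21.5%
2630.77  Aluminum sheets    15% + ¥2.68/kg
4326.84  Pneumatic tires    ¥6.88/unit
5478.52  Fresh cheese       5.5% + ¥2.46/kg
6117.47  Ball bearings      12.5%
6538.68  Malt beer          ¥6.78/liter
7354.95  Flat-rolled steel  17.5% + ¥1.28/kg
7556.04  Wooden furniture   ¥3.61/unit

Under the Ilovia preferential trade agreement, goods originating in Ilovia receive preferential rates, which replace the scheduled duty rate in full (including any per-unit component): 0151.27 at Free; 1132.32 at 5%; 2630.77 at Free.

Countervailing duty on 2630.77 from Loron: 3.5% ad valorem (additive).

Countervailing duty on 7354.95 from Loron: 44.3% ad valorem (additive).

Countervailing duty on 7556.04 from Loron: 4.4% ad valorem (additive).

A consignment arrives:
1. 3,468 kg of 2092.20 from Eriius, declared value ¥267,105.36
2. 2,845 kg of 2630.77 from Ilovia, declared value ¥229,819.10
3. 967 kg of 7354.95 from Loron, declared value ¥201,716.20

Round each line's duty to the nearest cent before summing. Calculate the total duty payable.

Line 1 (2092.20, Eriius, 3,468 kg, ¥267,105.36):
Base rate for 2092.20 is 21.5%.
Duty = ¥267,105.36 × 21.5% = ¥57,427.65.
Line 2 (2630.77, Ilovia, 2,845 kg, ¥229,819.10):
Base rate for 2630.77 is 15% + ¥2.68/kg.
Origin Ilovia qualifies under the Casmark–Ilovia agreement and 2630.77 is covered: preferential rate Free applies instead.
The additional-duty order on 2630.77 targets Loron, not Ilovia; it does not apply.
Duty = ¥229,819.10 × 0% = ¥0.00.
Line 3 (7354.95, Loron, 967 kg, ¥201,716.20):
Base rate for 7354.95 is 17.5% + ¥1.28/kg.
Additional duty on 7354.95 from Loron: +44.3%. Applied ad valorem rate: 17.5% + 44.3% = 61.8%.
Duty = ¥201,716.20 × 61.8% + 967 × ¥1.28 = ¥125,898.37.
Total = ¥57,427.65 + ¥0.00 + ¥125,898.37 = ¥183,326.02.

¥183,326.02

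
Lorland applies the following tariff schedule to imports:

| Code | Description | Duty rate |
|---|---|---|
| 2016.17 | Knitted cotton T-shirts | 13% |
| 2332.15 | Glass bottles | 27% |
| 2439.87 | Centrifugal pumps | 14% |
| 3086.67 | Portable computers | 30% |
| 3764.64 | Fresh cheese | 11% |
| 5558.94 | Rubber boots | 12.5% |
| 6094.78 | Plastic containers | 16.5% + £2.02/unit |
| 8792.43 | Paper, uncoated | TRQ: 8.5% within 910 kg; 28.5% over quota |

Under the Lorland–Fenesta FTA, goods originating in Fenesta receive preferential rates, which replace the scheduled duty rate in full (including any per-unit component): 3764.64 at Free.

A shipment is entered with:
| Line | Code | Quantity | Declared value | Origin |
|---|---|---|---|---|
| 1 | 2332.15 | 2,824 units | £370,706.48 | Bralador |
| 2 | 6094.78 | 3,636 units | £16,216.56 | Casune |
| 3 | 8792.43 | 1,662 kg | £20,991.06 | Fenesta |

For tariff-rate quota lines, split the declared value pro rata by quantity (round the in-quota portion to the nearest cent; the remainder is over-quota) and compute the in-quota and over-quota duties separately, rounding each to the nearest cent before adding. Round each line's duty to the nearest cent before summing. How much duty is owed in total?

Line 1 (2332.15, Bralador, 2,824 units, £370,706.48):
Base rate for 2332.15 is 27%.
Duty = £370,706.48 × 27% = £100,090.75.
Line 2 (6094.78, Casune, 3,636 units, £16,216.56):
Base rate for 6094.78 is 16.5% + £2.02/unit.
Duty = £16,216.56 × 16.5% + 3,636 × £2.02 = £10,020.45.
Line 3 (8792.43, Fenesta, 1,662 kg, £20,991.06):
Code 8792.43 is under a tariff-rate quota (threshold 910 kg). In-quota: 910 kg at 8.5%; over-quota: 752 kg at 28.5%.
Pro-rata value split: in-quota = £20,991.06 × 910/1,662 = £11,493.30; over-quota = £20,991.06 − £11,493.30 = £9,497.76.
In-quota duty = £11,493.30 × 8.5% = £976.93. Over-quota duty = £9,497.76 × 28.5% = £2,706.86.
Line duty = £976.93 + £2,706.86 = £3,683.79.
Total = £100,090.75 + £10,020.45 + £3,683.79 = £113,794.99.

£113,794.99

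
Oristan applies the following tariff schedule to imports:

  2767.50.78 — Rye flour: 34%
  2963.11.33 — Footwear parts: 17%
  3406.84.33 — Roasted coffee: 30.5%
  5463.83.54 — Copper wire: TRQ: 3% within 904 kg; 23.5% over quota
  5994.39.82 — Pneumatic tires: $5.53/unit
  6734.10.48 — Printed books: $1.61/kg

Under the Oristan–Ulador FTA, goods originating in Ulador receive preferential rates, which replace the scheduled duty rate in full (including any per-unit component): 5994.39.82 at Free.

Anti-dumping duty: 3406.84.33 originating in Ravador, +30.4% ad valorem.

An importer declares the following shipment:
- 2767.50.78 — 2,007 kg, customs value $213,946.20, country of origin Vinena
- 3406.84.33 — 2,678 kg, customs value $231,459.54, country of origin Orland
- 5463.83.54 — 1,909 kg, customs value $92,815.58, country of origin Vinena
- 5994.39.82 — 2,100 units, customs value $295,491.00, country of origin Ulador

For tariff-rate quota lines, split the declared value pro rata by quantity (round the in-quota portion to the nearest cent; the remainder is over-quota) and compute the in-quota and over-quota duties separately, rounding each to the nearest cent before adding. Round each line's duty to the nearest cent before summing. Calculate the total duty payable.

Line 1 (2767.50.78, Vinena, 2,007 kg, $213,946.20):
Base rate for 2767.50.78 is 34%.
Duty = $213,946.20 × 34% = $72,741.71.
Line 2 (3406.84.33, Orland, 2,678 kg, $231,459.54):
Base rate for 3406.84.33 is 30.5%.
The additional-duty order on 3406.84.33 targets Ravador, not Orland; it does not apply.
Duty = $231,459.54 × 30.5% = $70,595.16.
Line 3 (5463.83.54, Vinena, 1,909 kg, $92,815.58):
Code 5463.83.54 is under a tariff-rate quota (threshold 904 kg). In-quota: 904 kg at 3%; over-quota: 1,005 kg at 23.5%.
Pro-rata value split: in-quota = $92,815.58 × 904/1,909 = $43,952.48; over-quota = $92,815.58 − $43,952.48 = $48,863.10.
In-quota duty = $43,952.48 × 3% = $1,318.57. Over-quota duty = $48,863.10 × 23.5% = $11,482.83.
Line duty = $1,318.57 + $11,482.83 = $12,801.40.
Line 4 (5994.39.82, Ulador, 2,100 units, $295,491.00):
Base rate for 5994.39.82 is $5.53/unit.
Origin Ulador qualifies under the Oristan–Ulador agreement and 5994.39.82 is covered: preferential rate Free applies instead.
Duty = $295,491.00 × 0% = $0.00.
Total = $72,741.71 + $70,595.16 + $12,801.40 + $0.00 = $156,138.27.

$156,138.27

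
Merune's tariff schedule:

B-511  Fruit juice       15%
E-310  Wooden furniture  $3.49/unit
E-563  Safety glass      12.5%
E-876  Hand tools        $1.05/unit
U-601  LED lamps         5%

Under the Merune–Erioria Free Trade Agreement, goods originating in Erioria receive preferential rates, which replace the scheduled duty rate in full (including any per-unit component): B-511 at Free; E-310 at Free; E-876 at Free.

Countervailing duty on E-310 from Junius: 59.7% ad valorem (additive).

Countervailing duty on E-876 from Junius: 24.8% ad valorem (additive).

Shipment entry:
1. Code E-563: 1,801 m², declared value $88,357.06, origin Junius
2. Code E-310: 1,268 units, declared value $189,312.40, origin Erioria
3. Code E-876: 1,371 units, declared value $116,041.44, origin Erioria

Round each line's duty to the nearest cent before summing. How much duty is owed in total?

Line 1 (E-563, Junius, 1,801 m², $88,357.06):
Base rate for E-563 is 12.5%.
Duty = $88,357.06 × 12.5% = $11,044.63.
Line 2 (E-310, Erioria, 1,268 units, $189,312.40):
Base rate for E-310 is $3.49/unit.
Origin Erioria qualifies under the Merune–Erioria agreement and E-310 is covered: preferential rate Free applies instead.
The additional-duty order on E-310 targets Junius, not Erioria; it does not apply.
Duty = $189,312.40 × 0% = $0.00.
Line 3 (E-876, Erioria, 1,371 units, $116,041.44):
Base rate for E-876 is $1.05/unit.
Origin Erioria qualifies under the Merune–Erioria agreement and E-876 is covered: preferential rate Free applies instead.
The additional-duty order on E-876 targets Junius, not Erioria; it does not apply.
Duty = $116,041.44 × 0% = $0.00.
Total = $11,044.63 + $0.00 + $0.00 = $11,044.63.

$11,044.63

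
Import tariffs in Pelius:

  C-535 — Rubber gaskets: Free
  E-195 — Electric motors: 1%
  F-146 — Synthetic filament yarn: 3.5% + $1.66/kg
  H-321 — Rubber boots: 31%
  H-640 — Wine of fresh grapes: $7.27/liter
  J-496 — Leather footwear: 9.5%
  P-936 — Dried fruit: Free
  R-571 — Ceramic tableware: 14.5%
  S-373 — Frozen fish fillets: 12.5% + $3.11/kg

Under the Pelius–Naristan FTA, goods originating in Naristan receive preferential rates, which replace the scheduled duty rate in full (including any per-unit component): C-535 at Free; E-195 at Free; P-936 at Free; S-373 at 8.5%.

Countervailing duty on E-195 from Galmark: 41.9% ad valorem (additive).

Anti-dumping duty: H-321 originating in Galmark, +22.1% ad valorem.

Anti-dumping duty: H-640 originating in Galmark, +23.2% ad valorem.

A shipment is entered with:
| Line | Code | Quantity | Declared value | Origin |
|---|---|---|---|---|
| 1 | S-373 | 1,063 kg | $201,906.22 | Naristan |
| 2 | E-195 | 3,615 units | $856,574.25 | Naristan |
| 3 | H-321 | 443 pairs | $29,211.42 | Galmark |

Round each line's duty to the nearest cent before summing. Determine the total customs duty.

$32,673.29

Line 1 (S-373, Naristan, 1,063 kg, $201,906.22):
Base rate for S-373 is 12.5% + $3.11/kg.
Origin Naristan qualifies under the Pelius–Naristan agreement and S-373 is covered: preferential rate 8.5% applies instead.
Duty = $201,906.22 × 8.5% = $17,162.03.
Line 2 (E-195, Naristan, 3,615 units, $856,574.25):
Base rate for E-195 is 1%.
Origin Naristan qualifies under the Pelius–Naristan agreement and E-195 is covered: preferential rate Free applies instead.
The additional-duty order on E-195 targets Galmark, not Naristan; it does not apply.
Duty = $856,574.25 × 0% = $0.00.
Line 3 (H-321, Galmark, 443 pairs, $29,211.42):
Base rate for H-321 is 31%.
Additional duty on H-321 from Galmark: +22.1%. Applied ad valorem rate: 31% + 22.1% = 53.1%.
Duty = $29,211.42 × 53.1% = $15,511.26.
Total = $17,162.03 + $0.00 + $15,511.26 = $32,673.29.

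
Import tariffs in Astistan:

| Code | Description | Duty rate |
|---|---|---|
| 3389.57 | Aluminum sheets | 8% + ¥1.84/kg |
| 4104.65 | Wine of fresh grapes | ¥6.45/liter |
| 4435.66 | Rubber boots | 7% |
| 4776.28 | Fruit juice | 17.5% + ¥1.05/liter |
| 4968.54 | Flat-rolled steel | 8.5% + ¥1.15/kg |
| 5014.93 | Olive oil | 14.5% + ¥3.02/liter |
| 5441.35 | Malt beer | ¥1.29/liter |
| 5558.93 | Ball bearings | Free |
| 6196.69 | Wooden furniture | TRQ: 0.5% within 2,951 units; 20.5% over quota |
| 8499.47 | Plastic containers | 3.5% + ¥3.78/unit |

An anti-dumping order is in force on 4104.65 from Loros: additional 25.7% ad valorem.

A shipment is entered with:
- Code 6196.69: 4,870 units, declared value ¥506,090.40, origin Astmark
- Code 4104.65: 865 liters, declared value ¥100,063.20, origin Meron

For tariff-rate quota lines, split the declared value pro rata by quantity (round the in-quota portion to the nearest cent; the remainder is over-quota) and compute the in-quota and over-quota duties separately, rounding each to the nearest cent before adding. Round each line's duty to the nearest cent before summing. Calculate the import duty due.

¥47,994.20

Line 1 (6196.69, Astmark, 4,870 units, ¥506,090.40):
Code 6196.69 is under a tariff-rate quota (threshold 2,951 units). In-quota: 2,951 units at 0.5%; over-quota: 1,919 units at 20.5%.
Pro-rata value split: in-quota = ¥506,090.40 × 2,951/4,870 = ¥306,667.92; over-quota = ¥506,090.40 − ¥306,667.92 = ¥199,422.48.
In-quota duty = ¥306,667.92 × 0.5% = ¥1,533.34. Over-quota duty = ¥199,422.48 × 20.5% = ¥40,881.61.
Line duty = ¥1,533.34 + ¥40,881.61 = ¥42,414.95.
Line 2 (4104.65, Meron, 865 liters, ¥100,063.20):
Base rate for 4104.65 is ¥6.45/liter.
The additional-duty order on 4104.65 targets Loros, not Meron; it does not apply.
Duty = 865 × ¥6.45 = ¥5,579.25.
Total = ¥42,414.95 + ¥5,579.25 = ¥47,994.20.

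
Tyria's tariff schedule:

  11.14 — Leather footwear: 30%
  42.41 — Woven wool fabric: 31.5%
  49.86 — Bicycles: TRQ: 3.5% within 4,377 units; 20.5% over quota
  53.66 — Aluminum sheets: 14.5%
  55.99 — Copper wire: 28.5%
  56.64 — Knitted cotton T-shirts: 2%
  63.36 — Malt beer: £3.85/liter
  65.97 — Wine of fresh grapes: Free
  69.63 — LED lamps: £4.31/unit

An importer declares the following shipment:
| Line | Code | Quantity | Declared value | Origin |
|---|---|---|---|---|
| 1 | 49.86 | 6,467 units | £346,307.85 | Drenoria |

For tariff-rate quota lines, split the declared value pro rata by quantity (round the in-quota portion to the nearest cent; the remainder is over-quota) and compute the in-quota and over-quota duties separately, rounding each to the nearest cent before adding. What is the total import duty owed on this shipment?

Line 1 (49.86, Drenoria, 6,467 units, £346,307.85):
Code 49.86 is under a tariff-rate quota (threshold 4,377 units). In-quota: 4,377 units at 3.5%; over-quota: 2,090 units at 20.5%.
Pro-rata value split: in-quota = £346,307.85 × 4,377/6,467 = £234,388.35; over-quota = £346,307.85 − £234,388.35 = £111,919.50.
In-quota duty = £234,388.35 × 3.5% = £8,203.59. Over-quota duty = £111,919.50 × 20.5% = £22,943.50.
Line duty = £8,203.59 + £22,943.50 = £31,147.09.

£31,147.09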